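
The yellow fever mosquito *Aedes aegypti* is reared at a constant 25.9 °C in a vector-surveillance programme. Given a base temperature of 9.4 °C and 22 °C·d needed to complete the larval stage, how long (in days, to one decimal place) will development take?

Daily accumulation = 25.9 − 9.4 = 16.5 DD/day.
Duration = 22 / 16.5 = 1.333 ≈ 1.3 days.

1.3 days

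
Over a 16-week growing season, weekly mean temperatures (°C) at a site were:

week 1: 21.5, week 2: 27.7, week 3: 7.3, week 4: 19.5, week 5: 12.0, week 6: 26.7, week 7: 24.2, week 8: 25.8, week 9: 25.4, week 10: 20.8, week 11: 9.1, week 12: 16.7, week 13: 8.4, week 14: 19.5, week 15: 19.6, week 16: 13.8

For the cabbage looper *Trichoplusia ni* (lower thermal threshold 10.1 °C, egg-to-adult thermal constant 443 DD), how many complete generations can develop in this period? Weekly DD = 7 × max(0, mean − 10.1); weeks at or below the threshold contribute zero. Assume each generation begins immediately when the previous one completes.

2 generations

Weekly DD (7 × max(0, T̄ − 10.1)): 79.8, 123.2, 0.0, 65.8, 13.3, 116.2, 98.7, 109.9, 107.1, 74.9, 0.0, 46.2, 0.0, 65.8, 66.5, 25.9.
Season total = 993.3 DD.
Complete generations = ⌊993.3 / 443⌋ = 2.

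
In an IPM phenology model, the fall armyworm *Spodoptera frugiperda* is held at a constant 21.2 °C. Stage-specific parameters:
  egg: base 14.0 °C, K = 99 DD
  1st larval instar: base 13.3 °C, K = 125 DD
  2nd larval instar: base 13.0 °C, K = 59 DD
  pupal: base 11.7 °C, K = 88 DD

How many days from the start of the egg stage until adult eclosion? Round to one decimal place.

46.0 days

egg: 99 / (21.2 − 14.0) = 99 / 7.2 = 13.750 d.
1st larval instar: 125 / (21.2 − 13.3) = 125 / 7.9 = 15.823 d.
2nd larval instar: 59 / (21.2 − 13.0) = 59 / 8.2 = 7.195 d.
pupal: 88 / (21.2 − 11.7) = 88 / 9.5 = 9.263 d.
Sum = 46.031 ≈ 46.0 days.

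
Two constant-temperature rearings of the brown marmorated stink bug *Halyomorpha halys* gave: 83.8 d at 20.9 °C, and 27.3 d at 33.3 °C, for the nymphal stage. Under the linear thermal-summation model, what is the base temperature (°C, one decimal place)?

Equal thermal constants: D₁(T₁ − T_b) = D₂(T₂ − T_b).
83.8·(20.9 − T_b) = 27.3·(33.3 − T_b)
T_b = (83.8·20.9 − 27.3·33.3) / (83.8 − 27.3) = 842.33 / 56.5 = 14.908 °C ≈ 14.9 °C.

14.9 °C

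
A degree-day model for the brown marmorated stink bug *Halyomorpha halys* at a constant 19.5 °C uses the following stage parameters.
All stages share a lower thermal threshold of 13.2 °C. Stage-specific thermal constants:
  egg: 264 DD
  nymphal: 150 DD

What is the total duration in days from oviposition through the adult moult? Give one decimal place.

Daily accumulation at 19.5 °C = 19.5 − 13.2 = 6.3 DD/day.
Total K = 264 + 150 = 414 DD.
Total duration = 414 / 6.3 = 65.714 ≈ 65.7 days.

65.7 days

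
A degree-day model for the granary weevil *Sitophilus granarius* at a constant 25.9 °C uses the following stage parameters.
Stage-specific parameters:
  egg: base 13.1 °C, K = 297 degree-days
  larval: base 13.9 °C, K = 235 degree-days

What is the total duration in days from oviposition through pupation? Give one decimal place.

42.8 days

egg: 297 / (25.9 − 13.1) = 297 / 12.8 = 23.203 d.
larval: 235 / (25.9 − 13.9) = 235 / 12.0 = 19.583 d.
Sum = 42.786 ≈ 42.8 days.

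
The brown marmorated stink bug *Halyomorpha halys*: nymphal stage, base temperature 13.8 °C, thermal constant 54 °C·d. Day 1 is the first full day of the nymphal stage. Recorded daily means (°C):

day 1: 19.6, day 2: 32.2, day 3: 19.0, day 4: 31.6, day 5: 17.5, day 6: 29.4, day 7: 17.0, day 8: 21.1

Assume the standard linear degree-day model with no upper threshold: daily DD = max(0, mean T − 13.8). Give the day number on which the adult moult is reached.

Daily DD above 13.8 °C: 5.8, 18.4, 5.2, 17.8, 3.7, 15.6, 3.2, 7.3.
Cumulative: 5.8, 24.2, 29.4, 47.2, 50.9, 66.5, 69.7, 77.0.
The total first reaches 54 DD on day 6.

day 6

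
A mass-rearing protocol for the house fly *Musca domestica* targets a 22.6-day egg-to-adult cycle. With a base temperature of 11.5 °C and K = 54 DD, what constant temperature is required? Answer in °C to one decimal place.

13.9 °C

Required daily accumulation = 54 / 22.6 = 2.389 DD/day.
T = T_base + 2.389 = 11.5 + 2.389 = 13.889 ≈ 13.9 °C.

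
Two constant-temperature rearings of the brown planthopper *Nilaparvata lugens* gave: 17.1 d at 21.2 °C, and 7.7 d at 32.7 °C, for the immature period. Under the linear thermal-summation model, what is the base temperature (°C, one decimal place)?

11.8 °C

Equal thermal constants: D₁(T₁ − T_b) = D₂(T₂ − T_b).
17.1·(21.2 − T_b) = 7.7·(32.7 − T_b)
T_b = (17.1·21.2 − 7.7·32.7) / (17.1 − 7.7) = 110.73 / 9.4 = 11.780 °C ≈ 11.8 °C.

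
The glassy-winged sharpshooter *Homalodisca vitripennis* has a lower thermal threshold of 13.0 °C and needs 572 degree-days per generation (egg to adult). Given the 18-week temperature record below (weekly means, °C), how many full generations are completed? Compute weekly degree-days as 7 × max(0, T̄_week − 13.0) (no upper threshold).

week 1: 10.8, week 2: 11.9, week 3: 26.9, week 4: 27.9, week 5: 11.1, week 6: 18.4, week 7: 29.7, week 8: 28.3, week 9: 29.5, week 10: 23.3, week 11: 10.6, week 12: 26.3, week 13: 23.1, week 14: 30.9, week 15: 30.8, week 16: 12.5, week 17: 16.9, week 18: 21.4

2 generations

Weekly DD (7 × max(0, T̄ − 13.0)): 0.0, 0.0, 97.3, 104.3, 0.0, 37.8, 116.9, 107.1, 115.5, 72.1, 0.0, 93.1, 70.7, 125.3, 124.6, 0.0, 27.3, 58.8.
Season total = 1150.8 DD.
Complete generations = ⌊1150.8 / 572⌋ = 2.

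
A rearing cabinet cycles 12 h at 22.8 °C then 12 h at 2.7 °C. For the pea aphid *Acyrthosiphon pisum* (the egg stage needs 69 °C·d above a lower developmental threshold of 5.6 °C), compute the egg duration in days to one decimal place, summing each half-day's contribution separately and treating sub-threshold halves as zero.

8.0 days

Day half: max(0, 22.8 − 5.6) × 0.5 = 17.2 × 0.5 = 8.60 DD.
Night half: max(0, 2.7 − 5.6) × 0.5 = 0.0 × 0.5 = 0.00 DD.
Per 24 h: 8.60 DD/day.
Duration = 69 / 8.60 = 8.023 ≈ 8.0 days.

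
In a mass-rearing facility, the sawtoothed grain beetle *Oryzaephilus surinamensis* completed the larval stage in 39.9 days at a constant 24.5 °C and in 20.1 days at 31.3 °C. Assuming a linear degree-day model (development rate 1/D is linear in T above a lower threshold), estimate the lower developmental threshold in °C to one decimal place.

17.6 °C

Equal thermal constants: D₁(T₁ − T_b) = D₂(T₂ − T_b).
39.9·(24.5 − T_b) = 20.1·(31.3 − T_b)
T_b = (39.9·24.5 − 20.1·31.3) / (39.9 − 20.1) = 348.42 / 19.8 = 17.597 °C ≈ 17.6 °C.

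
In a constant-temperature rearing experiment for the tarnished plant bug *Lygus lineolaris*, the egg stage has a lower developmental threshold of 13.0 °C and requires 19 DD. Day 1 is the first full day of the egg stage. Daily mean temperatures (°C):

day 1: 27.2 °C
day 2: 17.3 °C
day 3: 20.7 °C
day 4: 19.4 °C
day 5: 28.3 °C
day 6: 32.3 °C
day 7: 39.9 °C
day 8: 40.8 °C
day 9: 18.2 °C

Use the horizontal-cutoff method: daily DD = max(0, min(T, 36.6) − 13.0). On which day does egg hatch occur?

Daily DD above 13.0 °C (capped at 23.6): 14.2, 4.3, 7.7, 6.4, 15.3, 19.3, 23.6, 23.6, 5.2.
Cumulative: 14.2, 18.5, 26.2, 32.6, 47.9, 67.2, 90.8, 114.4, 119.6.
The total first reaches 19 DD on day 3.

day 3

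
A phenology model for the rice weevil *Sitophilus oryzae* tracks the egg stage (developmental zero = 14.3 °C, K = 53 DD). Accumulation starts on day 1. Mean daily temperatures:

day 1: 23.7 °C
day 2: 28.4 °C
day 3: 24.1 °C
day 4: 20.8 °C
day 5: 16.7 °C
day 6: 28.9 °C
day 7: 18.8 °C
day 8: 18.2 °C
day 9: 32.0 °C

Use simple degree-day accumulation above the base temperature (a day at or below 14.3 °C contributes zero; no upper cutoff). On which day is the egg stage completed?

Daily DD above 14.3 °C: 9.4, 14.1, 9.8, 6.5, 2.4, 14.6, 4.5, 3.9, 17.7.
Cumulative: 9.4, 23.5, 33.3, 39.8, 42.2, 56.8, 61.3, 65.2, 82.9.
The total first reaches 53 DD on day 6.

day 6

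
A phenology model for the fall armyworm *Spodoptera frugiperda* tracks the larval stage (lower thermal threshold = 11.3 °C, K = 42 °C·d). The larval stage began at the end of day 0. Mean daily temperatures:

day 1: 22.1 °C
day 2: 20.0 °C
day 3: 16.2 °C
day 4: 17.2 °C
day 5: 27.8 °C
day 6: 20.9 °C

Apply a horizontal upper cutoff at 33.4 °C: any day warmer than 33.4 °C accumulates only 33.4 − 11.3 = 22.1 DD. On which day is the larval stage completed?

day 5

Daily DD above 11.3 °C (capped at 22.1): 10.8, 8.7, 4.9, 5.9, 16.5, 9.6.
Cumulative: 10.8, 19.5, 24.4, 30.3, 46.8, 56.4.
The total first reaches 42 DD on day 5.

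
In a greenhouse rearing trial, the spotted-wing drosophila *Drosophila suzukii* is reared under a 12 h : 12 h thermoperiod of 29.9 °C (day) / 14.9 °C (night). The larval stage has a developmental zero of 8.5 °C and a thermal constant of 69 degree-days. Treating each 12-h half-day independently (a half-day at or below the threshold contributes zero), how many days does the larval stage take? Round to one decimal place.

5.0 days

Day half: max(0, 29.9 − 8.5) × 0.5 = 21.4 × 0.5 = 10.70 DD.
Night half: max(0, 14.9 − 8.5) × 0.5 = 6.4 × 0.5 = 3.20 DD.
Per 24 h: 13.90 DD/day.
Duration = 69 / 13.90 = 4.964 ≈ 5.0 days.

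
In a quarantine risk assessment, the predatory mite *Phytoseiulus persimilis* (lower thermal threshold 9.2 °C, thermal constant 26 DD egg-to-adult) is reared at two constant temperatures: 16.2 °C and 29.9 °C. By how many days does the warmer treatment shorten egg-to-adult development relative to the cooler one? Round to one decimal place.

At 16.2 °C: 26 / (16.2 − 9.2) = 26 / 7.0 = 3.714 d.
At 29.9 °C: 26 / (29.9 − 9.2) = 26 / 20.7 = 1.256 d.
Difference = |3.714 − 1.256| = 2.458 ≈ 2.5 days.

2.5 days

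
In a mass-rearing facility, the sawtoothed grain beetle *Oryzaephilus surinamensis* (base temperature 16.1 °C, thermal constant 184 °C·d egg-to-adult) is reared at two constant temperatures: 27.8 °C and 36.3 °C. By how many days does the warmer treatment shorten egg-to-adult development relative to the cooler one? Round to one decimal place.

At 27.8 °C: 184 / (27.8 − 16.1) = 184 / 11.7 = 15.726 d.
At 36.3 °C: 184 / (36.3 − 16.1) = 184 / 20.2 = 9.109 d.
Difference = |15.726 − 9.109| = 6.618 ≈ 6.6 days.

6.6 days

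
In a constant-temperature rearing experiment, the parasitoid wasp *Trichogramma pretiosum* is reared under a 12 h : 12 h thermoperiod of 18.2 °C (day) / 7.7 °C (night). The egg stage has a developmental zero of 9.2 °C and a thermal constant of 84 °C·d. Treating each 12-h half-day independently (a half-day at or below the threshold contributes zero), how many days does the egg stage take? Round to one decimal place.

18.7 days

Day half: max(0, 18.2 − 9.2) × 0.5 = 9.0 × 0.5 = 4.50 DD.
Night half: max(0, 7.7 − 9.2) × 0.5 = 0.0 × 0.5 = 0.00 DD.
Per 24 h: 4.50 DD/day.
Duration = 84 / 4.50 = 18.667 ≈ 18.7 days.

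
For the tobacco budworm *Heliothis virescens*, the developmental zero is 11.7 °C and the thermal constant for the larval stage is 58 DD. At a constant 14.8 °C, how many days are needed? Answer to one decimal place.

Daily accumulation = 14.8 − 11.7 = 3.1 DD/day.
Duration = 58 / 3.1 = 18.710 ≈ 18.7 days.

18.7 days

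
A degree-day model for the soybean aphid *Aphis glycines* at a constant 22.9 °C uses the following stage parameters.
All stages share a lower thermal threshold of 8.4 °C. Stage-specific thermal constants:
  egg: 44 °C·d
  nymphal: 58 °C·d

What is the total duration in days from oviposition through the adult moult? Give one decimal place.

Daily accumulation at 22.9 °C = 22.9 − 8.4 = 14.5 DD/day.
Total K = 44 + 58 = 102 DD.
Total duration = 102 / 14.5 = 7.034 ≈ 7.0 days.

7.0 days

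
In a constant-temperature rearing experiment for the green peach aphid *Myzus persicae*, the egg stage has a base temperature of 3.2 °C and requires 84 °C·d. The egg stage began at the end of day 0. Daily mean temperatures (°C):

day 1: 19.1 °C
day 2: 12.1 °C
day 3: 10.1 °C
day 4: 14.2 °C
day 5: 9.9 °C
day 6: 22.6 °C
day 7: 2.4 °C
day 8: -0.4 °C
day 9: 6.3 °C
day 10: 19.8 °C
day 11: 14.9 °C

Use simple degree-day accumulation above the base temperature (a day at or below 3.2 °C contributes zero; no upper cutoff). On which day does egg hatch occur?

Daily DD above 3.2 °C: 15.9, 8.9, 6.9, 11.0, 6.7, 19.4, 0.0, 0.0, 3.1, 16.6, 11.7.
Cumulative: 15.9, 24.8, 31.7, 42.7, 49.4, 68.8, 68.8, 68.8, 71.9, 88.5, 100.2.
The total first reaches 84 DD on day 10.

day 10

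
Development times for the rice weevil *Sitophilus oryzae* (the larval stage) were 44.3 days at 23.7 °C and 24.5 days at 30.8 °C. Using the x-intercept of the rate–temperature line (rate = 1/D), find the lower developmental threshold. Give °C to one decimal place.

Linear rate model ⇒ the product D·(T − T_b) is constant across temperatures.
44.3·(23.7 − T_b) = 24.5·(30.8 − T_b)
T_b = (44.3·23.7 − 24.5·30.8) / (44.3 − 24.5) = 295.31 / 19.8 = 14.915 °C ≈ 14.9 °C.

14.9 °C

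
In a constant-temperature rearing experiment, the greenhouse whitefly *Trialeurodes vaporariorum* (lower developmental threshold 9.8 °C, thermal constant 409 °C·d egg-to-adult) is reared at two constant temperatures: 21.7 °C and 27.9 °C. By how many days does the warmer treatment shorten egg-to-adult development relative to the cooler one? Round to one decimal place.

At 21.7 °C: 409 / (21.7 − 9.8) = 409 / 11.9 = 34.370 d.
At 27.9 °C: 409 / (27.9 − 9.8) = 409 / 18.1 = 22.597 d.
Difference = |34.370 − 22.597| = 11.773 ≈ 11.8 days.

11.8 days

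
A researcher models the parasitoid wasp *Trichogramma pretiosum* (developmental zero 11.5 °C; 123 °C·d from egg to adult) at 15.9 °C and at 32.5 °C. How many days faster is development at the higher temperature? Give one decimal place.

22.1 days

At 15.9 °C: 123 / (15.9 − 11.5) = 123 / 4.4 = 27.955 d.
At 32.5 °C: 123 / (32.5 − 11.5) = 123 / 21.0 = 5.857 d.
Difference = |27.955 − 5.857| = 22.097 ≈ 22.1 days.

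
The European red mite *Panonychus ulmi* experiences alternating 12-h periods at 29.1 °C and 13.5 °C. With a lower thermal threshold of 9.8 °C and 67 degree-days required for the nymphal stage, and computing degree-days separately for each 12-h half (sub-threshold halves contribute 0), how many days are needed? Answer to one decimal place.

Day half: max(0, 29.1 − 9.8) × 0.5 = 19.3 × 0.5 = 9.65 DD.
Night half: max(0, 13.5 − 9.8) × 0.5 = 3.7 × 0.5 = 1.85 DD.
Per 24 h: 11.50 DD/day.
Duration = 67 / 11.50 = 5.826 ≈ 5.8 days.

5.8 days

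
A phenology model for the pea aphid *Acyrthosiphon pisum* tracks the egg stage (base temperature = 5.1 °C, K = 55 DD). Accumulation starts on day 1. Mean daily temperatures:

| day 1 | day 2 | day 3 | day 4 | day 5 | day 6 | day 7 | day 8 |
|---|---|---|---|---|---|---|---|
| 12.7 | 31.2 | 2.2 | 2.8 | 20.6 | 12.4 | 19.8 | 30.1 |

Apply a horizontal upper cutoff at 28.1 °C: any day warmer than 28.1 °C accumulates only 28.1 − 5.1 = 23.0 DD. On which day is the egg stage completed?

day 7

Daily DD above 5.1 °C (capped at 23.0): 7.6, 23.0, 0.0, 0.0, 15.5, 7.3, 14.7, 23.0.
Cumulative: 7.6, 30.6, 30.6, 30.6, 46.1, 53.4, 68.1, 91.1.
The total first reaches 55 DD on day 7.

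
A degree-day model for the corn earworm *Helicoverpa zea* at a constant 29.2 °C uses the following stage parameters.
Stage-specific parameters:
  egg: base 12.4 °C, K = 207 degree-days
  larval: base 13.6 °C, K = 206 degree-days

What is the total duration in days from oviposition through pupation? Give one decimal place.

egg: 207 / (29.2 − 12.4) = 207 / 16.8 = 12.321 d.
larval: 206 / (29.2 − 13.6) = 206 / 15.6 = 13.205 d.
Sum = 25.527 ≈ 25.5 days.

25.5 days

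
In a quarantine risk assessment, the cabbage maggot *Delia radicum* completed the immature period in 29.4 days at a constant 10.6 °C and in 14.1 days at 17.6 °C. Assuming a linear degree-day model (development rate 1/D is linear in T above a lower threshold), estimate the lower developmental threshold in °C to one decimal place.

4.1 °C

Under the model K = D·(T − T_b), so D₁·(T₁ − T_b) = D₂·(T₂ − T_b).
29.4·(10.6 − T_b) = 14.1·(17.6 − T_b)
T_b = (29.4·10.6 − 14.1·17.6) / (29.4 − 14.1) = 63.48 / 15.3 = 4.149 °C ≈ 4.1 °C.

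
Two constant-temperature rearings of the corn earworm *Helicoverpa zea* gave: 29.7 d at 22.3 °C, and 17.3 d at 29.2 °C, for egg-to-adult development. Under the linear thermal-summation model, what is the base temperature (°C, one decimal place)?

12.7 °C

Linear rate model ⇒ the product D·(T − T_b) is constant across temperatures.
29.7·(22.3 − T_b) = 17.3·(29.2 − T_b)
T_b = (29.7·22.3 − 17.3·29.2) / (29.7 − 17.3) = 157.15 / 12.4 = 12.673 °C ≈ 12.7 °C.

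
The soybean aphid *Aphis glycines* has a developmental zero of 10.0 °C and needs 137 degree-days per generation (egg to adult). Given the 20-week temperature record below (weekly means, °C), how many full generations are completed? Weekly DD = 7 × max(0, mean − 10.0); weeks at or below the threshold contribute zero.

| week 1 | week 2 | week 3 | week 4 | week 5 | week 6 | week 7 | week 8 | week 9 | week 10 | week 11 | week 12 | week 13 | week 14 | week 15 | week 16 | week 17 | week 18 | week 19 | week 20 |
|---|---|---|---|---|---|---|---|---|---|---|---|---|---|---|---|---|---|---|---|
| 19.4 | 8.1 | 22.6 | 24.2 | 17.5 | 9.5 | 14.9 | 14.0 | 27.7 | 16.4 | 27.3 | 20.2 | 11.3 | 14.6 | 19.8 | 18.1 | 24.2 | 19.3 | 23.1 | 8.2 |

8 generations

Weekly DD (7 × max(0, T̄ − 10.0)): 65.8, 0.0, 88.2, 99.4, 52.5, 0.0, 34.3, 28.0, 123.9, 44.8, 121.1, 71.4, 9.1, 32.2, 68.6, 56.7, 99.4, 65.1, 91.7, 0.0.
Season total = 1152.2 DD.
Complete generations = ⌊1152.2 / 137⌋ = 8.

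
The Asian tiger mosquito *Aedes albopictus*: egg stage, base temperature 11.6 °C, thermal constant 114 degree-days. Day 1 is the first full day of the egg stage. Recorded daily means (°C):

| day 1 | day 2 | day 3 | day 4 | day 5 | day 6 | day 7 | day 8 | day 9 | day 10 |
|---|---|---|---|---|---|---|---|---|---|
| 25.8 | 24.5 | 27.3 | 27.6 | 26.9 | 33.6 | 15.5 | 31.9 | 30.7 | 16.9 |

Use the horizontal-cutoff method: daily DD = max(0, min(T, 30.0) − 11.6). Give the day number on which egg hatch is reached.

day 8

Daily DD above 11.6 °C (capped at 18.4): 14.2, 12.9, 15.7, 16.0, 15.3, 18.4, 3.9, 18.4, 18.4, 5.3.
Cumulative: 14.2, 27.1, 42.8, 58.8, 74.1, 92.5, 96.4, 114.8, 133.2, 138.5.
The total first reaches 114 DD on day 8.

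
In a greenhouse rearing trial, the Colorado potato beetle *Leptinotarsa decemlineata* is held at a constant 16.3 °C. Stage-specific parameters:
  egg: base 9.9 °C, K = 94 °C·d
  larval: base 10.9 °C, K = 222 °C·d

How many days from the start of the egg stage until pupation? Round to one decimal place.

55.8 days

egg: 94 / (16.3 − 9.9) = 94 / 6.4 = 14.688 d.
larval: 222 / (16.3 − 10.9) = 222 / 5.4 = 41.111 d.
Sum = 55.799 ≈ 55.8 days.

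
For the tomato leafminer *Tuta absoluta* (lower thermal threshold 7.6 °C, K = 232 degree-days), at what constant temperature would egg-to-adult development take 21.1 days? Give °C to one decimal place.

18.6 °C

Required daily accumulation = 232 / 21.1 = 10.995 DD/day.
T = T_base + 10.995 = 7.6 + 10.995 = 18.595 ≈ 18.6 °C.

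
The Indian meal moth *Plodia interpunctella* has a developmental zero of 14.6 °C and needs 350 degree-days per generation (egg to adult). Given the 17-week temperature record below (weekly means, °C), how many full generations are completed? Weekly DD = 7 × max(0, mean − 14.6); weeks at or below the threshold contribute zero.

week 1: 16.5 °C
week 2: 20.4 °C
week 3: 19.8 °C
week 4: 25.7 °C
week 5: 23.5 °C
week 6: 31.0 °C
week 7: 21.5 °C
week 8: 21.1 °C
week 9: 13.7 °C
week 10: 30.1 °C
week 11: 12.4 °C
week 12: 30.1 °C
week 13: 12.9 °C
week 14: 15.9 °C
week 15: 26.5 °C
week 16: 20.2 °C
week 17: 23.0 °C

Weekly DD (7 × max(0, T̄ − 14.6)): 13.3, 40.6, 36.4, 77.7, 62.3, 114.8, 48.3, 45.5, 0.0, 108.5, 0.0, 108.5, 0.0, 9.1, 83.3, 39.2, 58.8.
Season total = 846.3 DD.
Complete generations = ⌊846.3 / 350⌋ = 2.

2 generations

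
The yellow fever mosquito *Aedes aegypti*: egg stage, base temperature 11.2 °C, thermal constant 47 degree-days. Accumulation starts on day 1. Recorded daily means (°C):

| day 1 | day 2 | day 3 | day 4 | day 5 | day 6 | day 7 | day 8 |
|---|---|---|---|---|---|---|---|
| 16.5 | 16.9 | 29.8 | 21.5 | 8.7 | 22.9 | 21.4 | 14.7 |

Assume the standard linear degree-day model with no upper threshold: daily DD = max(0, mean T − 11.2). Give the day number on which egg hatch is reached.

day 6

Daily DD above 11.2 °C: 5.3, 5.7, 18.6, 10.3, 0.0, 11.7, 10.2, 3.5.
Cumulative: 5.3, 11.0, 29.6, 39.9, 39.9, 51.6, 61.8, 65.3.
The total first reaches 47 DD on day 6.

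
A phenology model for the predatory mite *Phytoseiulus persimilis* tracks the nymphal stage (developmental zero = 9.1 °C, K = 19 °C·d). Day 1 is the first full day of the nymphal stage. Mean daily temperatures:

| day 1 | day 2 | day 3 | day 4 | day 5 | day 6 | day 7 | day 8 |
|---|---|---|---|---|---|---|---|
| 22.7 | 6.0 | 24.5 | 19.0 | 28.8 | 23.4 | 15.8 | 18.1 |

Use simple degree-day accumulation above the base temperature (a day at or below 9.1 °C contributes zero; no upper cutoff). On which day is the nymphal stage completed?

day 3

Daily DD above 9.1 °C: 13.6, 0.0, 15.4, 9.9, 19.7, 14.3, 6.7, 9.0.
Cumulative: 13.6, 13.6, 29.0, 38.9, 58.6, 72.9, 79.6, 88.6.
The total first reaches 19 DD on day 3.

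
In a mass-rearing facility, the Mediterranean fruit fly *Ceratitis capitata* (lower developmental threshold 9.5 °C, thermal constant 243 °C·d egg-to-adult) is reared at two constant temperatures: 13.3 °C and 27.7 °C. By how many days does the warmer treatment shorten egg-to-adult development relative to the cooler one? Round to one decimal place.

50.6 days

At 13.3 °C: 243 / (13.3 − 9.5) = 243 / 3.8 = 63.947 d.
At 27.7 °C: 243 / (27.7 − 9.5) = 243 / 18.2 = 13.352 d.
Difference = |63.947 − 13.352| = 50.596 ≈ 50.6 days.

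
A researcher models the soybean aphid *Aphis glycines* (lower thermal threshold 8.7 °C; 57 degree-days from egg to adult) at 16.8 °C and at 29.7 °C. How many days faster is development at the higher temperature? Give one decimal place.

At 16.8 °C: 57 / (16.8 − 8.7) = 57 / 8.1 = 7.037 d.
At 29.7 °C: 57 / (29.7 − 8.7) = 57 / 21.0 = 2.714 d.
Difference = |7.037 − 2.714| = 4.323 ≈ 4.3 days.

4.3 days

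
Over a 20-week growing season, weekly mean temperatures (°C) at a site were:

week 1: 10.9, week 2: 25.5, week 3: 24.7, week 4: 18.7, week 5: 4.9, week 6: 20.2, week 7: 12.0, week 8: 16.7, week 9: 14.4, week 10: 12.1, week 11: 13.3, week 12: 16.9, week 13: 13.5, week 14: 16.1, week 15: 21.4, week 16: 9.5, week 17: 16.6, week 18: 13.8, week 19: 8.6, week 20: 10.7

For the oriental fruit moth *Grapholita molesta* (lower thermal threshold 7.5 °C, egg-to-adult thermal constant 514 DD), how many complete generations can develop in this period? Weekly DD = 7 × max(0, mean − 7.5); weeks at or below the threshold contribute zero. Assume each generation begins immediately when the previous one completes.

2 generations

Weekly DD (7 × max(0, T̄ − 7.5)): 23.8, 126.0, 120.4, 78.4, 0.0, 88.9, 31.5, 64.4, 48.3, 32.2, 40.6, 65.8, 42.0, 60.2, 97.3, 14.0, 63.7, 44.1, 7.7, 22.4.
Season total = 1071.7 DD.
Complete generations = ⌊1071.7 / 514⌋ = 2.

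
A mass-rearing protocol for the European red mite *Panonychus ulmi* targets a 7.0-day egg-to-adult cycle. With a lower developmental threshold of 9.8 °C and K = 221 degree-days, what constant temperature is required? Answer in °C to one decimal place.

Required daily accumulation = 221 / 7.0 = 31.571 DD/day.
T = T_base + 31.571 = 9.8 + 31.571 = 41.371 ≈ 41.4 °C.

41.4 °C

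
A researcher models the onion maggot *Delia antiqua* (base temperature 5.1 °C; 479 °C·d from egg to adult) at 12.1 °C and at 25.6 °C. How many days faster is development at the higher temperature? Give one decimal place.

45.1 days

At 12.1 °C: 479 / (12.1 − 5.1) = 479 / 7.0 = 68.429 d.
At 25.6 °C: 479 / (25.6 − 5.1) = 479 / 20.5 = 23.366 d.
Difference = |68.429 − 23.366| = 45.063 ≈ 45.1 days.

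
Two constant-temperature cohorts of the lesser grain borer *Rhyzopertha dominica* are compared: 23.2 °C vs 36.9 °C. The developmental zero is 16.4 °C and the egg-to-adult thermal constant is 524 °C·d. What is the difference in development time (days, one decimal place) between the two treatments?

51.5 days

At 23.2 °C: 524 / (23.2 − 16.4) = 524 / 6.8 = 77.059 d.
At 36.9 °C: 524 / (36.9 − 16.4) = 524 / 20.5 = 25.561 d.
Difference = |77.059 − 25.561| = 51.498 ≈ 51.5 days.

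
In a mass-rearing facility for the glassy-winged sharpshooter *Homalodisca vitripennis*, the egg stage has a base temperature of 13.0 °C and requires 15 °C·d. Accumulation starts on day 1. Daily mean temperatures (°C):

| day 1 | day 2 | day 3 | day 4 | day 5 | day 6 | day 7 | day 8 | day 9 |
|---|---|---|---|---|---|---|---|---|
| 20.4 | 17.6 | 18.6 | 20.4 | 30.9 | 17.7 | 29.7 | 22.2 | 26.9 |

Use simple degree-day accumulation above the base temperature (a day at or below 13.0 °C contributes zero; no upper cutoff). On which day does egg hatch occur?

day 3

Daily DD above 13.0 °C: 7.4, 4.6, 5.6, 7.4, 17.9, 4.7, 16.7, 9.2, 13.9.
Cumulative: 7.4, 12.0, 17.6, 25.0, 42.9, 47.6, 64.3, 73.5, 87.4.
The total first reaches 15 DD on day 3.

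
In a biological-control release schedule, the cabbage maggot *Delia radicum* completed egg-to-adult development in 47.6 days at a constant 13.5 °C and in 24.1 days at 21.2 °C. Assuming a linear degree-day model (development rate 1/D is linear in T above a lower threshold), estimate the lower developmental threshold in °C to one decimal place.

5.6 °C

Equal thermal constants: D₁(T₁ − T_b) = D₂(T₂ − T_b).
47.6·(13.5 − T_b) = 24.1·(21.2 − T_b)
T_b = (47.6·13.5 − 24.1·21.2) / (47.6 − 24.1) = 131.68 / 23.5 = 5.603 °C ≈ 5.6 °C.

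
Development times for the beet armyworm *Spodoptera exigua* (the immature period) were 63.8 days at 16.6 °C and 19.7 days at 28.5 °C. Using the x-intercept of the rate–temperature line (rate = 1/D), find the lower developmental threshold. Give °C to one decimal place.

11.3 °C

Under the model K = D·(T − T_b), so D₁·(T₁ − T_b) = D₂·(T₂ − T_b).
63.8·(16.6 − T_b) = 19.7·(28.5 − T_b)
T_b = (63.8·16.6 − 19.7·28.5) / (63.8 − 19.7) = 497.63 / 44.1 = 11.284 °C ≈ 11.3 °C.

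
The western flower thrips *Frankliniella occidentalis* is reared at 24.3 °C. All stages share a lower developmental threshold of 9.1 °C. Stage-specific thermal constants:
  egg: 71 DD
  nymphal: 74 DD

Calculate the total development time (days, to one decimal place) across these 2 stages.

9.5 days

Daily accumulation at 24.3 °C = 24.3 − 9.1 = 15.2 DD/day.
Total K = 71 + 74 = 145 DD.
Total duration = 145 / 15.2 = 9.539 ≈ 9.5 days.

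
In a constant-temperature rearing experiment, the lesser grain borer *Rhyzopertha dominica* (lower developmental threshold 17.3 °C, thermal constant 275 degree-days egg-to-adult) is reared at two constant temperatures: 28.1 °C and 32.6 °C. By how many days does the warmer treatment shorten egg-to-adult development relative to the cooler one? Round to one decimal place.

7.5 days

At 28.1 °C: 275 / (28.1 − 17.3) = 275 / 10.8 = 25.463 d.
At 32.6 °C: 275 / (32.6 − 17.3) = 275 / 15.3 = 17.974 d.
Difference = |25.463 − 17.974| = 7.489 ≈ 7.5 days.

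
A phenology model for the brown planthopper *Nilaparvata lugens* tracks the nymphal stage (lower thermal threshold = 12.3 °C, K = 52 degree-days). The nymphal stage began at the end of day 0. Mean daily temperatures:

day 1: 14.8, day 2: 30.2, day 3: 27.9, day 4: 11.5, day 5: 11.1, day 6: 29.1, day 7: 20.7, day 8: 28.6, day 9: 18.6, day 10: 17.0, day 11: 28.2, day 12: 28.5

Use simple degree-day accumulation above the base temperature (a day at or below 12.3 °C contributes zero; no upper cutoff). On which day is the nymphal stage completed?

Daily DD above 12.3 °C: 2.5, 17.9, 15.6, 0.0, 0.0, 16.8, 8.4, 16.3, 6.3, 4.7, 15.9, 16.2.
Cumulative: 2.5, 20.4, 36.0, 36.0, 36.0, 52.8, 61.2, 77.5, 83.8, 88.5, 104.4, 120.6.
The total first reaches 52 DD on day 6.

day 6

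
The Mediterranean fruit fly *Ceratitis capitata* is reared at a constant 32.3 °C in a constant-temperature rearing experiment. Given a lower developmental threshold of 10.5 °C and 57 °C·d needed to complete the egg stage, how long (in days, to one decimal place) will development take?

2.6 days

Daily accumulation = 32.3 − 10.5 = 21.8 DD/day.
Duration = 57 / 21.8 = 2.615 ≈ 2.6 days.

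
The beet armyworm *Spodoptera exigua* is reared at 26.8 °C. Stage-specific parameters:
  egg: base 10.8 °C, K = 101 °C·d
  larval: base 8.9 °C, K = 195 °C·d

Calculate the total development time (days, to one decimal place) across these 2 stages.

egg: 101 / (26.8 − 10.8) = 101 / 16.0 = 6.312 d.
larval: 195 / (26.8 − 8.9) = 195 / 17.9 = 10.894 d.
Sum = 17.206 ≈ 17.2 days.

17.2 days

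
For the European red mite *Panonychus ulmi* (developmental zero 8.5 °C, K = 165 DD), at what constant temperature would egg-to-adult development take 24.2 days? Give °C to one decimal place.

Required daily accumulation = 165 / 24.2 = 6.818 DD/day.
T = T_base + 6.818 = 8.5 + 6.818 = 15.318 ≈ 15.3 °C.

15.3 °C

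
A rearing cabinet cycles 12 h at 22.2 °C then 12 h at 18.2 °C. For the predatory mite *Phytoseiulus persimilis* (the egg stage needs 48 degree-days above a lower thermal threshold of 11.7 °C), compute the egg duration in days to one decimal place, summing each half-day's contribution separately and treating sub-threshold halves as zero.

5.6 days

Day half: max(0, 22.2 − 11.7) × 0.5 = 10.5 × 0.5 = 5.25 DD.
Night half: max(0, 18.2 − 11.7) × 0.5 = 6.5 × 0.5 = 3.25 DD.
Per 24 h: 8.50 DD/day.
Duration = 48 / 8.50 = 5.647 ≈ 5.6 days.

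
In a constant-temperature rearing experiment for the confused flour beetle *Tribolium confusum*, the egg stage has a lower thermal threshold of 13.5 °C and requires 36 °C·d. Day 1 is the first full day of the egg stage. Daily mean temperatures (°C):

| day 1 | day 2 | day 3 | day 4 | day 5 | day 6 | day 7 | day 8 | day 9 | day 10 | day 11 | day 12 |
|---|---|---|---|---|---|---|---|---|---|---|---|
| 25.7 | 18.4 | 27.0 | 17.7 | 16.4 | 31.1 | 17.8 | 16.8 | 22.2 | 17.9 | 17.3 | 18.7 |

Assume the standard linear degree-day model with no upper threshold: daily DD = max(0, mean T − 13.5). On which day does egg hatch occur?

day 5

Daily DD above 13.5 °C: 12.2, 4.9, 13.5, 4.2, 2.9, 17.6, 4.3, 3.3, 8.7, 4.4, 3.8, 5.2.
Cumulative: 12.2, 17.1, 30.6, 34.8, 37.7, 55.3, 59.6, 62.9, 71.6, 76.0, 79.8, 85.0.
The total first reaches 36 DD on day 5.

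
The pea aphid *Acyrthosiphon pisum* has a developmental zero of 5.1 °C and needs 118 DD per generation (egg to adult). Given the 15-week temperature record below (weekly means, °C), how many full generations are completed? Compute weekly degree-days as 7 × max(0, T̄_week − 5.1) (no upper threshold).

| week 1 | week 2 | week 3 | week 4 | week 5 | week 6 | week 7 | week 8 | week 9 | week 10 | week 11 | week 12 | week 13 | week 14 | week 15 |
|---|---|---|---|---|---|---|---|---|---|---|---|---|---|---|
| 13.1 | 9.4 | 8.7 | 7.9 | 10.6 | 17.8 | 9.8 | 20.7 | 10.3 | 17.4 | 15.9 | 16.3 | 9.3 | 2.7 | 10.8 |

Weekly DD (7 × max(0, T̄ − 5.1)): 56.0, 30.1, 25.2, 19.6, 38.5, 88.9, 32.9, 109.2, 36.4, 86.1, 75.6, 78.4, 29.4, 0.0, 39.9.
Season total = 746.2 DD.
Complete generations = ⌊746.2 / 118⌋ = 6.

6 generations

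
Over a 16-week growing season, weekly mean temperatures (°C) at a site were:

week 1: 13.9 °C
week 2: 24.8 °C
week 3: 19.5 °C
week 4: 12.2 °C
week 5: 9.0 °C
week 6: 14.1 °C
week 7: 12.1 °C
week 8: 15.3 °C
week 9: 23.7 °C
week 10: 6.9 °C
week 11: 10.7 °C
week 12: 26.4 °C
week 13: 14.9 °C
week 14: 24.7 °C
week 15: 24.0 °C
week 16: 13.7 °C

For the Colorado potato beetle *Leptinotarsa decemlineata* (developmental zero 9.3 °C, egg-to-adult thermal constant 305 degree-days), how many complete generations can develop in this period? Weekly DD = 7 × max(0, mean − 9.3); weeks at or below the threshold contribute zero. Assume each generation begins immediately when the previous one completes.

2 generations

Weekly DD (7 × max(0, T̄ − 9.3)): 32.2, 108.5, 71.4, 20.3, 0.0, 33.6, 19.6, 42.0, 100.8, 0.0, 9.8, 119.7, 39.2, 107.8, 102.9, 30.8.
Season total = 838.6 DD.
Complete generations = ⌊838.6 / 305⌋ = 2.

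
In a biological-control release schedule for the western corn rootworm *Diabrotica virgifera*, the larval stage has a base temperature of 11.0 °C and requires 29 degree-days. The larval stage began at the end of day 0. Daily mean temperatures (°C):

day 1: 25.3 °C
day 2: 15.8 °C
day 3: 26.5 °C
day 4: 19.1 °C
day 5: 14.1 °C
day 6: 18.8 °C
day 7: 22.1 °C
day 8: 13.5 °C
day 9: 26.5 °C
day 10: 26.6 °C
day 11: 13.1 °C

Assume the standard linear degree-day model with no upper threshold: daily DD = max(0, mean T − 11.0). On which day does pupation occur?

Daily DD above 11.0 °C: 14.3, 4.8, 15.5, 8.1, 3.1, 7.8, 11.1, 2.5, 15.5, 15.6, 2.1.
Cumulative: 14.3, 19.1, 34.6, 42.7, 45.8, 53.6, 64.7, 67.2, 82.7, 98.3, 100.4.
The total first reaches 29 DD on day 3.

day 3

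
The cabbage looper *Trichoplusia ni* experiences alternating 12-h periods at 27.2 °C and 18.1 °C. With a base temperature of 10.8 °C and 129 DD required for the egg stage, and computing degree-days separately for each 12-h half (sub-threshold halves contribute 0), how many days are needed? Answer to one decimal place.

10.9 days

Day half: max(0, 27.2 − 10.8) × 0.5 = 16.4 × 0.5 = 8.20 DD.
Night half: max(0, 18.1 − 10.8) × 0.5 = 7.3 × 0.5 = 3.65 DD.
Per 24 h: 11.85 DD/day.
Duration = 129 / 11.85 = 10.886 ≈ 10.9 days.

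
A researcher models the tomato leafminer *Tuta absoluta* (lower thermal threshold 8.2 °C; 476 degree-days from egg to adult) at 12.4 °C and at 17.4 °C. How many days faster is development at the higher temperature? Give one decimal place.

61.6 days

At 12.4 °C: 476 / (12.4 − 8.2) = 476 / 4.2 = 113.333 d.
At 17.4 °C: 476 / (17.4 − 8.2) = 476 / 9.2 = 51.739 d.
Difference = |113.333 − 51.739| = 61.594 ≈ 61.6 days.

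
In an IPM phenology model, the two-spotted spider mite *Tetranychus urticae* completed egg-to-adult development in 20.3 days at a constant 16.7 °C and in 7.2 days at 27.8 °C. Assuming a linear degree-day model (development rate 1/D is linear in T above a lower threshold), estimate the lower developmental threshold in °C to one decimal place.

10.6 °C

Under the model K = D·(T − T_b), so D₁·(T₁ − T_b) = D₂·(T₂ − T_b).
20.3·(16.7 − T_b) = 7.2·(27.8 − T_b)
T_b = (20.3·16.7 − 7.2·27.8) / (20.3 − 7.2) = 138.85 / 13.1 = 10.599 °C ≈ 10.6 °C.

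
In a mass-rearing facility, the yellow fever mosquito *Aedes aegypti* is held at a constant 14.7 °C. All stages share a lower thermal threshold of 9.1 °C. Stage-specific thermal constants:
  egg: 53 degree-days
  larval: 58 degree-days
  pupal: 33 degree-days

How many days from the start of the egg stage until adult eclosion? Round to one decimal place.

25.7 days

Daily accumulation at 14.7 °C = 14.7 − 9.1 = 5.6 DD/day.
Total K = 53 + 58 + 33 = 144 DD.
Total duration = 144 / 5.6 = 25.714 ≈ 25.7 days.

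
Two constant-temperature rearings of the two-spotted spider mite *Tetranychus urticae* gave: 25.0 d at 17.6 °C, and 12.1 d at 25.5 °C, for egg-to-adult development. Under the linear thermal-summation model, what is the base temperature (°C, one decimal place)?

Linear rate model ⇒ the product D·(T − T_b) is constant across temperatures.
25.0·(17.6 − T_b) = 12.1·(25.5 − T_b)
T_b = (25.0·17.6 − 12.1·25.5) / (25.0 − 12.1) = 131.45 / 12.9 = 10.190 °C ≈ 10.2 °C.

10.2 °C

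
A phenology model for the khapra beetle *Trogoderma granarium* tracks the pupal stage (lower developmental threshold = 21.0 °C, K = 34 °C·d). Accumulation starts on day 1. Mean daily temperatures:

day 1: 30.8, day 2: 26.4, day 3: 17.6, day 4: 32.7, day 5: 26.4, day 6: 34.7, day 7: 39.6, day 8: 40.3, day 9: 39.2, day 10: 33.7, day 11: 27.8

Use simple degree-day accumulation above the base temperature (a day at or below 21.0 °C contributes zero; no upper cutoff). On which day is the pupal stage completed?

Daily DD above 21.0 °C: 9.8, 5.4, 0.0, 11.7, 5.4, 13.7, 18.6, 19.3, 18.2, 12.7, 6.8.
Cumulative: 9.8, 15.2, 15.2, 26.9, 32.3, 46.0, 64.6, 83.9, 102.1, 114.8, 121.6.
The total first reaches 34 DD on day 6.

day 6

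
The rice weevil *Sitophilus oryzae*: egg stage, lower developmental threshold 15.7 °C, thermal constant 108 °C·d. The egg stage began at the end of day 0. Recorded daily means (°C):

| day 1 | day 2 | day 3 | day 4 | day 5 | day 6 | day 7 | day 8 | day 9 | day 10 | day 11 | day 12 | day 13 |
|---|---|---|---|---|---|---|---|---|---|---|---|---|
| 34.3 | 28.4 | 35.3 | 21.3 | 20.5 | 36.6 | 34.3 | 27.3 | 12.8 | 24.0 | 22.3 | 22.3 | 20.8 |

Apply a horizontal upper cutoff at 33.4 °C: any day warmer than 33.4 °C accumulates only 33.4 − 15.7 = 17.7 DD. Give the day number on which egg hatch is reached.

Daily DD above 15.7 °C (capped at 17.7): 17.7, 12.7, 17.7, 5.6, 4.8, 17.7, 17.7, 11.6, 0.0, 8.3, 6.6, 6.6, 5.1.
Cumulative: 17.7, 30.4, 48.1, 53.7, 58.5, 76.2, 93.9, 105.5, 105.5, 113.8, 120.4, 127.0, 132.1.
The total first reaches 108 DD on day 10.

day 10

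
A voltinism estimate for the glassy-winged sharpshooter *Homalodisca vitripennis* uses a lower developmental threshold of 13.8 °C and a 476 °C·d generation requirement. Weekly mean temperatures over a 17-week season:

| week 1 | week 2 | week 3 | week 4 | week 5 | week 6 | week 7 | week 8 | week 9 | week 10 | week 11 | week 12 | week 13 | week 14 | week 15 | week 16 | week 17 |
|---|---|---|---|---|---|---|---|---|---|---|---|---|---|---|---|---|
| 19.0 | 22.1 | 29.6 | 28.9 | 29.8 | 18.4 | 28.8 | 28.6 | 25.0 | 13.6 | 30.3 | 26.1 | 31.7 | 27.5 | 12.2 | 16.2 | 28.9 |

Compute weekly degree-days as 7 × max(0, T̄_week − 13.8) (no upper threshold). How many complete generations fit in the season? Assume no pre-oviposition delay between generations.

Weekly DD (7 × max(0, T̄ − 13.8)): 36.4, 58.1, 110.6, 105.7, 112.0, 32.2, 105.0, 103.6, 78.4, 0.0, 115.5, 86.1, 125.3, 95.9, 0.0, 16.8, 105.7.
Season total = 1287.3 DD.
Complete generations = ⌊1287.3 / 476⌋ = 2.

2 generations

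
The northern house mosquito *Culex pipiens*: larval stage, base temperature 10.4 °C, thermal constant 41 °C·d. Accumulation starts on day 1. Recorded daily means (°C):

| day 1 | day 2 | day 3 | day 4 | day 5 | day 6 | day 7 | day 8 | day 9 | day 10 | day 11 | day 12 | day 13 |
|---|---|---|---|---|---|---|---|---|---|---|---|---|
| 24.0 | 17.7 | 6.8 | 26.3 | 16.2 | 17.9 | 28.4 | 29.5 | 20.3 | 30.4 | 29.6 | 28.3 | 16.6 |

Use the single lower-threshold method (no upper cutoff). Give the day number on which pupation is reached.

Daily DD above 10.4 °C: 13.6, 7.3, 0.0, 15.9, 5.8, 7.5, 18.0, 19.1, 9.9, 20.0, 19.2, 17.9, 6.2.
Cumulative: 13.6, 20.9, 20.9, 36.8, 42.6, 50.1, 68.1, 87.2, 97.1, 117.1, 136.3, 154.2, 160.4.
The total first reaches 41 DD on day 5.

day 5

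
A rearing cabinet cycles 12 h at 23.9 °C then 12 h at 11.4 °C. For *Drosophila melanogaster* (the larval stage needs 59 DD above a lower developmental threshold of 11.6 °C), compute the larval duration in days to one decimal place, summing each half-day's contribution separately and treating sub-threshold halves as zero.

Day half: max(0, 23.9 − 11.6) × 0.5 = 12.3 × 0.5 = 6.15 DD.
Night half: max(0, 11.4 − 11.6) × 0.5 = 0.0 × 0.5 = 0.00 DD.
Per 24 h: 6.15 DD/day.
Duration = 59 / 6.15 = 9.593 ≈ 9.6 days.

9.6 days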